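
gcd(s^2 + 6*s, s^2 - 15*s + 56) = 1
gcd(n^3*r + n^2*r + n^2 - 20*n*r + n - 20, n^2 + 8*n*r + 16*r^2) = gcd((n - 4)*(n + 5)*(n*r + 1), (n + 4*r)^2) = 1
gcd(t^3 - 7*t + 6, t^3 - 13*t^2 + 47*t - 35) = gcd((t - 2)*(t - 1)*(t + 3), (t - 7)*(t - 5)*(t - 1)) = t - 1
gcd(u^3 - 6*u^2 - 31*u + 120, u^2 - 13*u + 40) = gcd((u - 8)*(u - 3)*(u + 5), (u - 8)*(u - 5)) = u - 8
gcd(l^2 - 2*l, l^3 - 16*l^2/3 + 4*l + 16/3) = l - 2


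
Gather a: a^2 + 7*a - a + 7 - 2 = a^2 + 6*a + 5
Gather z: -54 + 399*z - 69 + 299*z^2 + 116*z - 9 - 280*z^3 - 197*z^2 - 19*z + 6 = -280*z^3 + 102*z^2 + 496*z - 126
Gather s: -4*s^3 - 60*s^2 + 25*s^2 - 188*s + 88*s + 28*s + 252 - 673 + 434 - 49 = -4*s^3 - 35*s^2 - 72*s - 36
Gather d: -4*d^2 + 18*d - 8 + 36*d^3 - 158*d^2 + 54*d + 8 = 36*d^3 - 162*d^2 + 72*d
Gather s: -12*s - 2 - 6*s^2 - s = -6*s^2 - 13*s - 2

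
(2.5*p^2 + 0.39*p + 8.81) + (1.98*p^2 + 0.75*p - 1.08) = 4.48*p^2 + 1.14*p + 7.73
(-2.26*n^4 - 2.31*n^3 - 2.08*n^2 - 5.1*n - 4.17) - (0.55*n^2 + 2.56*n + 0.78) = -2.26*n^4 - 2.31*n^3 - 2.63*n^2 - 7.66*n - 4.95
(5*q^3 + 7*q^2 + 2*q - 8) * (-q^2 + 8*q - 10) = -5*q^5 + 33*q^4 + 4*q^3 - 46*q^2 - 84*q + 80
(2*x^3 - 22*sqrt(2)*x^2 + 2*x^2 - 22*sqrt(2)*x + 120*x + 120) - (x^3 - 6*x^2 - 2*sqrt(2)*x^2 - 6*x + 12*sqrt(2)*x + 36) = x^3 - 20*sqrt(2)*x^2 + 8*x^2 - 34*sqrt(2)*x + 126*x + 84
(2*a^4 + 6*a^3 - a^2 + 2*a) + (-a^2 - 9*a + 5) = 2*a^4 + 6*a^3 - 2*a^2 - 7*a + 5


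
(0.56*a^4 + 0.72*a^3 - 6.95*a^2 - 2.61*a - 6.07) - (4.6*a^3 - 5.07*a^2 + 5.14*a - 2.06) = 0.56*a^4 - 3.88*a^3 - 1.88*a^2 - 7.75*a - 4.01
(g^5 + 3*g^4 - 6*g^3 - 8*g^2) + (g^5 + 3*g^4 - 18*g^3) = 2*g^5 + 6*g^4 - 24*g^3 - 8*g^2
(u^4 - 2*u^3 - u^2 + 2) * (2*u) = 2*u^5 - 4*u^4 - 2*u^3 + 4*u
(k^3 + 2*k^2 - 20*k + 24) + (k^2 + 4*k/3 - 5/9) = k^3 + 3*k^2 - 56*k/3 + 211/9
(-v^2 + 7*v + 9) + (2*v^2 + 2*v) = v^2 + 9*v + 9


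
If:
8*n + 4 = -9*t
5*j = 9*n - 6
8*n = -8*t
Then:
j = 6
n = 4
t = -4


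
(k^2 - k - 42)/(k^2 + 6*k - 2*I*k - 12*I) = (k - 7)/(k - 2*I)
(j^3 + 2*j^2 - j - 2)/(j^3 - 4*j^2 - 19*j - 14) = (j - 1)/(j - 7)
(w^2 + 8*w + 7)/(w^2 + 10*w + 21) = (w + 1)/(w + 3)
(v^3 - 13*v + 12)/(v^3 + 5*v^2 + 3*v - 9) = (v^2 + v - 12)/(v^2 + 6*v + 9)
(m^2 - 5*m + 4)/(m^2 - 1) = (m - 4)/(m + 1)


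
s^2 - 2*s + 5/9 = (s - 5/3)*(s - 1/3)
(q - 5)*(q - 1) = q^2 - 6*q + 5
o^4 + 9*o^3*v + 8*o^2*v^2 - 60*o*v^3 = o*(o - 2*v)*(o + 5*v)*(o + 6*v)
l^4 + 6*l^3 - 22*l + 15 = (l - 1)^2*(l + 3)*(l + 5)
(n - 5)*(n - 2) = n^2 - 7*n + 10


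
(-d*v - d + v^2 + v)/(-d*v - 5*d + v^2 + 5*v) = (v + 1)/(v + 5)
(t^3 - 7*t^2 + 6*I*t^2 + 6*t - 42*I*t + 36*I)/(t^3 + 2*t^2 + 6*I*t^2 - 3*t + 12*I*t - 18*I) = (t - 6)/(t + 3)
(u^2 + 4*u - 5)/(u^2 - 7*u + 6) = (u + 5)/(u - 6)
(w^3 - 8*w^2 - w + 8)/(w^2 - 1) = w - 8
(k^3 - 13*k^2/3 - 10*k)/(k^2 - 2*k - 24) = k*(3*k + 5)/(3*(k + 4))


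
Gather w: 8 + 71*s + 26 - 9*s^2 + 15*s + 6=-9*s^2 + 86*s + 40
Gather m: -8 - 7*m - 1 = -7*m - 9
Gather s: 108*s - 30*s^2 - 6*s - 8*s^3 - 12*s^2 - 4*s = -8*s^3 - 42*s^2 + 98*s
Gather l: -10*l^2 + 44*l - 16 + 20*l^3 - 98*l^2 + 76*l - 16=20*l^3 - 108*l^2 + 120*l - 32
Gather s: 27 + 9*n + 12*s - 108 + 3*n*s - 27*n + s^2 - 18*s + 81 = -18*n + s^2 + s*(3*n - 6)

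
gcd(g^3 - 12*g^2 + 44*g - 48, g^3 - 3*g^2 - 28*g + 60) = g^2 - 8*g + 12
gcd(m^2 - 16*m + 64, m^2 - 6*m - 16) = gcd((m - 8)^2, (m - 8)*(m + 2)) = m - 8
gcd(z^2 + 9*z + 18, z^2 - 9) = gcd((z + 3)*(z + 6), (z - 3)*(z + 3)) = z + 3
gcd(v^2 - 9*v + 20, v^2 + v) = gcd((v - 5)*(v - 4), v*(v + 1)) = 1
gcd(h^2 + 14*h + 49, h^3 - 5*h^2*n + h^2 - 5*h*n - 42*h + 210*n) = h + 7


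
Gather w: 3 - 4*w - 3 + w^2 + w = w^2 - 3*w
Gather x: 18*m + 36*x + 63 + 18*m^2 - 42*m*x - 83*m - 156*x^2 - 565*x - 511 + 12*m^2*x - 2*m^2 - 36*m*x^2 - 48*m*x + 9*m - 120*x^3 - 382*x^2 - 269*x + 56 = 16*m^2 - 56*m - 120*x^3 + x^2*(-36*m - 538) + x*(12*m^2 - 90*m - 798) - 392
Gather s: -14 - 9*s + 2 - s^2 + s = -s^2 - 8*s - 12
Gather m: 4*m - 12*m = -8*m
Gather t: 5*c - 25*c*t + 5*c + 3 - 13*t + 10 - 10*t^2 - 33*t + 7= 10*c - 10*t^2 + t*(-25*c - 46) + 20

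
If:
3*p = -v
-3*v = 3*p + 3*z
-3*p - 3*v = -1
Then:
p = -1/6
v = 1/2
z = -1/3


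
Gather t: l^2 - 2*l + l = l^2 - l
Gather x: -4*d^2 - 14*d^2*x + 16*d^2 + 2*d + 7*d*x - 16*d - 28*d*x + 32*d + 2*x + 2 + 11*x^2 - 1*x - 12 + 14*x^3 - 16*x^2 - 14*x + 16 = 12*d^2 + 18*d + 14*x^3 - 5*x^2 + x*(-14*d^2 - 21*d - 13) + 6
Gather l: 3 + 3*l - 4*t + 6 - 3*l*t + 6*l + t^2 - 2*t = l*(9 - 3*t) + t^2 - 6*t + 9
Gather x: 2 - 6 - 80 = -84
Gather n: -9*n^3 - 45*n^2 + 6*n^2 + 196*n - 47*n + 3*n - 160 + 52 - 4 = -9*n^3 - 39*n^2 + 152*n - 112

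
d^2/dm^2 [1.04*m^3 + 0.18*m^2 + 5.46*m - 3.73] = 6.24*m + 0.36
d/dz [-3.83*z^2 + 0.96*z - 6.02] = 0.96 - 7.66*z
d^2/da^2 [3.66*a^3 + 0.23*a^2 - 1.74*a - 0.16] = 21.96*a + 0.46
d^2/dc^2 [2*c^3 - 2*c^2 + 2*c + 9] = 12*c - 4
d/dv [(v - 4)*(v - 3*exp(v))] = v - (v - 4)*(3*exp(v) - 1) - 3*exp(v)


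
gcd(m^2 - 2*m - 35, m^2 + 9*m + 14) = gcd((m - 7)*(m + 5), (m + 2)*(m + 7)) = 1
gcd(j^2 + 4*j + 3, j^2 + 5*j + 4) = j + 1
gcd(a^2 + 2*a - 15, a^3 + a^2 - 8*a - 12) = a - 3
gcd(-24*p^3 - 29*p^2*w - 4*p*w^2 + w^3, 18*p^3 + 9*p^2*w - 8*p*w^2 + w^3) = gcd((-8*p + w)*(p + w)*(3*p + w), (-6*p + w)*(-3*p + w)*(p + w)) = p + w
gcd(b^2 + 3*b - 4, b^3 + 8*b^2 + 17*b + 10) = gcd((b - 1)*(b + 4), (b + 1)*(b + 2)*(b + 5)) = 1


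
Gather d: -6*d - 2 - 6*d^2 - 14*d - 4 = -6*d^2 - 20*d - 6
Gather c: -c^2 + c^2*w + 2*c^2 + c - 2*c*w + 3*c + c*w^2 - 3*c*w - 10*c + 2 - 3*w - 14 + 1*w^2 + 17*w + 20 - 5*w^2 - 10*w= c^2*(w + 1) + c*(w^2 - 5*w - 6) - 4*w^2 + 4*w + 8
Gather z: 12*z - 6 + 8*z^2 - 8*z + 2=8*z^2 + 4*z - 4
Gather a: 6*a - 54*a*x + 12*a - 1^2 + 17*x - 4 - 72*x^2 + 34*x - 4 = a*(18 - 54*x) - 72*x^2 + 51*x - 9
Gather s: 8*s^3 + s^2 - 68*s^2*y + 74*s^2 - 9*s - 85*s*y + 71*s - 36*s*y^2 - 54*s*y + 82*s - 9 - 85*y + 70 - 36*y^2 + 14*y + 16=8*s^3 + s^2*(75 - 68*y) + s*(-36*y^2 - 139*y + 144) - 36*y^2 - 71*y + 77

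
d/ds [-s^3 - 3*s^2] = 3*s*(-s - 2)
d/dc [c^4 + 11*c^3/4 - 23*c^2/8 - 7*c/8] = 4*c^3 + 33*c^2/4 - 23*c/4 - 7/8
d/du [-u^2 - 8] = -2*u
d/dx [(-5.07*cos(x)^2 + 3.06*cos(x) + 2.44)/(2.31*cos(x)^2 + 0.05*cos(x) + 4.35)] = (7.3221*cos(x)^2 + 55.3818*cos(x) - 13.189)*sin(x)/(5.3361*cos(x)^4 + 0.231*cos(x)^3 + 20.0995*cos(x)^2 + 0.435*cos(x) + 18.9225)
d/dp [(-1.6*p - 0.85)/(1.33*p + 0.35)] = (0.758765*p + 0.199675)/(1.33*p + 0.35)^3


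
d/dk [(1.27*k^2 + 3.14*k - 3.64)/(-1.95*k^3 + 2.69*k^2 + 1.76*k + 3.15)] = (2.4765*k^4 + 12.246*k^3 - 27.5054*k^2 + 27.5842*k + 16.2974)/(3.8025*k^6 - 10.491*k^5 + 0.3721*k^4 - 2.8162*k^3 + 20.0446*k^2 + 11.088*k + 9.9225)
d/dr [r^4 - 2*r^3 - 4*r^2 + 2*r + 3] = 4*r^3 - 6*r^2 - 8*r + 2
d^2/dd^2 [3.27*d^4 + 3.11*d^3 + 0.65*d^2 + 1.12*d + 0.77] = 39.24*d^2 + 18.66*d + 1.3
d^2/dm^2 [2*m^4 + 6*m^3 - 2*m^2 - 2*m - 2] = 24*m^2 + 36*m - 4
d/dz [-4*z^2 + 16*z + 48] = 16 - 8*z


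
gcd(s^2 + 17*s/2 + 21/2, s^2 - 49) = s + 7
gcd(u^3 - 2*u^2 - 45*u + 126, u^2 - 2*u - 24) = u - 6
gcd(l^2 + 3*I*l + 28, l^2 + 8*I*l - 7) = l + 7*I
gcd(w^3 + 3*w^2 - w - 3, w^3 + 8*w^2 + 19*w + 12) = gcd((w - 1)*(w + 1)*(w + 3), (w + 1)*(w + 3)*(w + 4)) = w^2 + 4*w + 3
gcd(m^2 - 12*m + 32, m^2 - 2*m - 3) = 1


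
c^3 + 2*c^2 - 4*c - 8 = (c - 2)*(c + 2)^2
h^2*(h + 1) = h^3 + h^2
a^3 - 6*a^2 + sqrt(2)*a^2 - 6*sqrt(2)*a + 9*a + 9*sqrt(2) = (a - 3)^2*(a + sqrt(2))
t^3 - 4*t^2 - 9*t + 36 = (t - 4)*(t - 3)*(t + 3)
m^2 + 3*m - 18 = (m - 3)*(m + 6)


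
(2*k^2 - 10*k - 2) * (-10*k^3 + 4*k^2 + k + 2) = -20*k^5 + 108*k^4 - 18*k^3 - 14*k^2 - 22*k - 4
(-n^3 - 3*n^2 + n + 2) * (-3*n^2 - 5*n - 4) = 3*n^5 + 14*n^4 + 16*n^3 + n^2 - 14*n - 8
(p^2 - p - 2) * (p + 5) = p^3 + 4*p^2 - 7*p - 10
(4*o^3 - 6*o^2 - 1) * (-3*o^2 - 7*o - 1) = -12*o^5 - 10*o^4 + 38*o^3 + 9*o^2 + 7*o + 1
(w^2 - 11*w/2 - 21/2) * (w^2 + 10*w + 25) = w^4 + 9*w^3/2 - 81*w^2/2 - 485*w/2 - 525/2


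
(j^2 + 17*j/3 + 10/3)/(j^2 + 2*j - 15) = (j + 2/3)/(j - 3)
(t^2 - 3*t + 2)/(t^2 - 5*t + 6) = (t - 1)/(t - 3)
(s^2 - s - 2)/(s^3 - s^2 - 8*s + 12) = (s + 1)/(s^2 + s - 6)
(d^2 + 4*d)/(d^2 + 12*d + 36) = d*(d + 4)/(d^2 + 12*d + 36)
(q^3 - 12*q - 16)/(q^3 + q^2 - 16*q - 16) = (q^2 + 4*q + 4)/(q^2 + 5*q + 4)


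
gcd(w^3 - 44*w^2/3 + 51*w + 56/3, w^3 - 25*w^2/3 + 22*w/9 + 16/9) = w^2 - 23*w/3 - 8/3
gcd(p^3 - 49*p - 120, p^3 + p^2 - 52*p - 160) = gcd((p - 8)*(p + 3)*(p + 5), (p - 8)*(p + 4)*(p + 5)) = p^2 - 3*p - 40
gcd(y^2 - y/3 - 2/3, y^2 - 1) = y - 1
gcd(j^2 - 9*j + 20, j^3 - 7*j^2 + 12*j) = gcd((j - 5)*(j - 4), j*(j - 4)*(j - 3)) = j - 4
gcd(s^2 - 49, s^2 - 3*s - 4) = 1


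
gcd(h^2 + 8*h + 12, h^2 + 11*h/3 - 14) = h + 6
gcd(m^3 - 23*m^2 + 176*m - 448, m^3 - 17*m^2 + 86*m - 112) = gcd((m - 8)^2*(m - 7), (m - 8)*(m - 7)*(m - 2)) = m^2 - 15*m + 56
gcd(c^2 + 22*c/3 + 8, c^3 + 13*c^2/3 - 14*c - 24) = c^2 + 22*c/3 + 8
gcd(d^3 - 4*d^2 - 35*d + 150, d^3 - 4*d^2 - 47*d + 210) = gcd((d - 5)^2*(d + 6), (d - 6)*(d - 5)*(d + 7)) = d - 5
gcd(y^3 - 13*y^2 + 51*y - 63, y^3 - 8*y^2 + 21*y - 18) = y^2 - 6*y + 9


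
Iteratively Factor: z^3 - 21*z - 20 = (z + 1)*(z^2 - z - 20) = (z - 5)*(z + 1)*(z + 4)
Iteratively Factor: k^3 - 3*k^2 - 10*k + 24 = (k - 2)*(k^2 - k - 12) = (k - 2)*(k + 3)*(k - 4)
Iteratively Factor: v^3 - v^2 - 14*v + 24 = (v + 4)*(v^2 - 5*v + 6) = (v - 3)*(v + 4)*(v - 2)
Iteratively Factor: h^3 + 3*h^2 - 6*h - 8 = (h + 1)*(h^2 + 2*h - 8) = (h - 2)*(h + 1)*(h + 4)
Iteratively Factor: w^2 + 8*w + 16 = (w + 4)*(w + 4)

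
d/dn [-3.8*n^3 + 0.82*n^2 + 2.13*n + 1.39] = -11.4*n^2 + 1.64*n + 2.13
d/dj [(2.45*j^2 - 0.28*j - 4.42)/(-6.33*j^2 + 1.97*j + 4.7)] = (3.0541*j^2 - 32.9272*j + 7.3914)/(40.0689*j^4 - 24.9402*j^3 - 55.6211*j^2 + 18.518*j + 22.09)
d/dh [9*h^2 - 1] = 18*h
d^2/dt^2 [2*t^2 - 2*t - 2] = 4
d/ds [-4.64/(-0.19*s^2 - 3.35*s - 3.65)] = (-1.7632*s - 15.544)/(0.19*s^2 + 3.35*s + 3.65)^2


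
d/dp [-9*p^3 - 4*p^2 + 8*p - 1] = -27*p^2 - 8*p + 8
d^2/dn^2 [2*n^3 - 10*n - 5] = 12*n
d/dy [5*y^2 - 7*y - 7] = 10*y - 7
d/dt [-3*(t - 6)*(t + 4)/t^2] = 6*(-t - 24)/t^3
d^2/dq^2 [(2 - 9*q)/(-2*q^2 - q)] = 4*(18*q^3 - 12*q^2 - 6*q - 1)/(q^3*(8*q^3 + 12*q^2 + 6*q + 1))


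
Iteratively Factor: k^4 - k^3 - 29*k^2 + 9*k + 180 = (k + 3)*(k^3 - 4*k^2 - 17*k + 60) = (k + 3)*(k + 4)*(k^2 - 8*k + 15) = (k - 3)*(k + 3)*(k + 4)*(k - 5)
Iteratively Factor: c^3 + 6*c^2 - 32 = (c + 4)*(c^2 + 2*c - 8) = (c + 4)^2*(c - 2)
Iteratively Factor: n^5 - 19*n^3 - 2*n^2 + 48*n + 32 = (n - 2)*(n^4 + 2*n^3 - 15*n^2 - 32*n - 16) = (n - 4)*(n - 2)*(n^3 + 6*n^2 + 9*n + 4) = (n - 4)*(n - 2)*(n + 1)*(n^2 + 5*n + 4) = (n - 4)*(n - 2)*(n + 1)^2*(n + 4)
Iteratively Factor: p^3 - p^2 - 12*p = (p - 4)*(p^2 + 3*p) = (p - 4)*(p + 3)*(p)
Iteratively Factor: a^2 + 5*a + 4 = (a + 1)*(a + 4)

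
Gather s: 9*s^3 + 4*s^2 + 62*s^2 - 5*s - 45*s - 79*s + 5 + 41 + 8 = 9*s^3 + 66*s^2 - 129*s + 54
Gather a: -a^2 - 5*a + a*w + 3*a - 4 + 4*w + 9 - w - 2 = -a^2 + a*(w - 2) + 3*w + 3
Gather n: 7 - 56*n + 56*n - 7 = 0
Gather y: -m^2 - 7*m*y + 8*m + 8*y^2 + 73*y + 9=-m^2 + 8*m + 8*y^2 + y*(73 - 7*m) + 9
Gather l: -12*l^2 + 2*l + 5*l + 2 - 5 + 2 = -12*l^2 + 7*l - 1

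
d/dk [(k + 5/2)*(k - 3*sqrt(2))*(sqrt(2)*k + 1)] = 3*sqrt(2)*k^2 - 10*k + 5*sqrt(2)*k - 25/2 - 3*sqrt(2)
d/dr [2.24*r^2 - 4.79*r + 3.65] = 4.48*r - 4.79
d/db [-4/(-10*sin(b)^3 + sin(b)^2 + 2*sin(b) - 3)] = 8*(-15*sin(b)^2 + sin(b) + 1)*cos(b)/(10*sin(b)^3 - sin(b)^2 - 2*sin(b) + 3)^2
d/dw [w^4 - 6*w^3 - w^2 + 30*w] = 4*w^3 - 18*w^2 - 2*w + 30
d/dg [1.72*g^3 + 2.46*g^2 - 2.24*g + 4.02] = 5.16*g^2 + 4.92*g - 2.24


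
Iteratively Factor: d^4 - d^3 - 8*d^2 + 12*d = (d)*(d^3 - d^2 - 8*d + 12) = d*(d - 2)*(d^2 + d - 6) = d*(d - 2)^2*(d + 3)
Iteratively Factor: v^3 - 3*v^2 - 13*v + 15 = (v - 5)*(v^2 + 2*v - 3) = (v - 5)*(v + 3)*(v - 1)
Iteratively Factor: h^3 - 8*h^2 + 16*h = (h - 4)*(h^2 - 4*h) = (h - 4)^2*(h)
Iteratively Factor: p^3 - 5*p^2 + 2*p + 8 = (p - 4)*(p^2 - p - 2) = (p - 4)*(p + 1)*(p - 2)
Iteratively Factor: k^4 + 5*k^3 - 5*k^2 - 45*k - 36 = (k + 1)*(k^3 + 4*k^2 - 9*k - 36) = (k + 1)*(k + 4)*(k^2 - 9) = (k + 1)*(k + 3)*(k + 4)*(k - 3)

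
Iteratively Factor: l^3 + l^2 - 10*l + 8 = (l - 2)*(l^2 + 3*l - 4) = (l - 2)*(l - 1)*(l + 4)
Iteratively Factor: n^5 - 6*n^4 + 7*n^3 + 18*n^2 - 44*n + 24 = (n - 2)*(n^4 - 4*n^3 - n^2 + 16*n - 12) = (n - 2)*(n - 1)*(n^3 - 3*n^2 - 4*n + 12) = (n - 2)^2*(n - 1)*(n^2 - n - 6) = (n - 2)^2*(n - 1)*(n + 2)*(n - 3)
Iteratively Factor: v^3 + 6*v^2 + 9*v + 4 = (v + 1)*(v^2 + 5*v + 4) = (v + 1)*(v + 4)*(v + 1)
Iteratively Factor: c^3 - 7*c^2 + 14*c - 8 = (c - 4)*(c^2 - 3*c + 2) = (c - 4)*(c - 1)*(c - 2)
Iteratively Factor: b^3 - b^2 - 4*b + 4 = (b + 2)*(b^2 - 3*b + 2) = (b - 1)*(b + 2)*(b - 2)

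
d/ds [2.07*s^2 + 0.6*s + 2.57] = 4.14*s + 0.6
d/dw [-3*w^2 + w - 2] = 1 - 6*w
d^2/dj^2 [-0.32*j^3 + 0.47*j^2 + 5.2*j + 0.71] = 0.94 - 1.92*j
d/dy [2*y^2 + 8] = 4*y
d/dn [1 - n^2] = -2*n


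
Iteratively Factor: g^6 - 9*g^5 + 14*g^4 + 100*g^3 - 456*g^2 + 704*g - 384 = (g - 3)*(g^5 - 6*g^4 - 4*g^3 + 88*g^2 - 192*g + 128) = (g - 3)*(g - 2)*(g^4 - 4*g^3 - 12*g^2 + 64*g - 64) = (g - 3)*(g - 2)*(g + 4)*(g^3 - 8*g^2 + 20*g - 16) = (g - 3)*(g - 2)^2*(g + 4)*(g^2 - 6*g + 8) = (g - 4)*(g - 3)*(g - 2)^2*(g + 4)*(g - 2)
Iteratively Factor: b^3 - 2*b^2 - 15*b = (b)*(b^2 - 2*b - 15) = b*(b + 3)*(b - 5)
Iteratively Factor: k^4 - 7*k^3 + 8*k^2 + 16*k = (k - 4)*(k^3 - 3*k^2 - 4*k) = (k - 4)^2*(k^2 + k) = k*(k - 4)^2*(k + 1)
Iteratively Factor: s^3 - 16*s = (s - 4)*(s^2 + 4*s) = (s - 4)*(s + 4)*(s)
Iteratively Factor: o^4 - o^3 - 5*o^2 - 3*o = (o)*(o^3 - o^2 - 5*o - 3) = o*(o + 1)*(o^2 - 2*o - 3) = o*(o + 1)^2*(o - 3)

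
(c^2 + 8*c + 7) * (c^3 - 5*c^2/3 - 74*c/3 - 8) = c^5 + 19*c^4/3 - 31*c^3 - 217*c^2 - 710*c/3 - 56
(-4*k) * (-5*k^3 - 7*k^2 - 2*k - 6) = 20*k^4 + 28*k^3 + 8*k^2 + 24*k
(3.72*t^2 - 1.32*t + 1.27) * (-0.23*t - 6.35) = -0.8556*t^3 - 23.3184*t^2 + 8.0899*t - 8.0645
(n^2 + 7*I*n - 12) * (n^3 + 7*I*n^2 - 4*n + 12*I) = n^5 + 14*I*n^4 - 65*n^3 - 100*I*n^2 - 36*n - 144*I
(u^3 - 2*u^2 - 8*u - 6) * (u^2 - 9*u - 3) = u^5 - 11*u^4 + 7*u^3 + 72*u^2 + 78*u + 18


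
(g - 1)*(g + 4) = g^2 + 3*g - 4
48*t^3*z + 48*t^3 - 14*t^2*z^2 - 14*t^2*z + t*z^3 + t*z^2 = (-8*t + z)*(-6*t + z)*(t*z + t)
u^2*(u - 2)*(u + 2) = u^4 - 4*u^2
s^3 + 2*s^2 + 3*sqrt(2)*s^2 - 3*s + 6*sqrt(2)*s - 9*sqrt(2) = (s - 1)*(s + 3)*(s + 3*sqrt(2))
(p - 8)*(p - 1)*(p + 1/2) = p^3 - 17*p^2/2 + 7*p/2 + 4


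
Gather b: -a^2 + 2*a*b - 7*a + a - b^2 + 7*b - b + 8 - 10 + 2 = -a^2 - 6*a - b^2 + b*(2*a + 6)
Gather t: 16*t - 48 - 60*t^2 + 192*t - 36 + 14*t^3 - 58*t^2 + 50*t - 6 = 14*t^3 - 118*t^2 + 258*t - 90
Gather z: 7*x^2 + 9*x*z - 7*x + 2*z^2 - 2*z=7*x^2 - 7*x + 2*z^2 + z*(9*x - 2)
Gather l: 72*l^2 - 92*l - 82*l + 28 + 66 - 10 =72*l^2 - 174*l + 84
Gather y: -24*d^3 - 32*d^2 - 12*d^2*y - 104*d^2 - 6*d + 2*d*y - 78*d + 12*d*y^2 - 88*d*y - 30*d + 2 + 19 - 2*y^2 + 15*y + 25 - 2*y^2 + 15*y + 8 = -24*d^3 - 136*d^2 - 114*d + y^2*(12*d - 4) + y*(-12*d^2 - 86*d + 30) + 54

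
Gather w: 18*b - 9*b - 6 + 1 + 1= 9*b - 4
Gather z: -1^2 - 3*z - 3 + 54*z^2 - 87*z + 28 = 54*z^2 - 90*z + 24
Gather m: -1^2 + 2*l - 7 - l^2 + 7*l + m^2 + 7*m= -l^2 + 9*l + m^2 + 7*m - 8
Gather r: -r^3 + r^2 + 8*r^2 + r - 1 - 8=-r^3 + 9*r^2 + r - 9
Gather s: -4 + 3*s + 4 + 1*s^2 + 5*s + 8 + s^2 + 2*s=2*s^2 + 10*s + 8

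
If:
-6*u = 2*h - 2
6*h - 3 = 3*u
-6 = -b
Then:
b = 6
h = 4/7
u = 1/7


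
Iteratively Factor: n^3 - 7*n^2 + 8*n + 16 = (n + 1)*(n^2 - 8*n + 16) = (n - 4)*(n + 1)*(n - 4)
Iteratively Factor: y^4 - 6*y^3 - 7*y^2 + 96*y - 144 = (y - 3)*(y^3 - 3*y^2 - 16*y + 48) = (y - 3)*(y + 4)*(y^2 - 7*y + 12) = (y - 3)^2*(y + 4)*(y - 4)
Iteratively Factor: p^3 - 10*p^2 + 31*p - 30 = (p - 2)*(p^2 - 8*p + 15) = (p - 3)*(p - 2)*(p - 5)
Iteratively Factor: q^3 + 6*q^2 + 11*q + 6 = (q + 1)*(q^2 + 5*q + 6) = (q + 1)*(q + 3)*(q + 2)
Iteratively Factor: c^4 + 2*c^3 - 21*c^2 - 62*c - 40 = (c + 2)*(c^3 - 21*c - 20) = (c - 5)*(c + 2)*(c^2 + 5*c + 4) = (c - 5)*(c + 1)*(c + 2)*(c + 4)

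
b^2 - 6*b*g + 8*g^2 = (b - 4*g)*(b - 2*g)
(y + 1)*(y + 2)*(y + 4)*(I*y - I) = I*y^4 + 6*I*y^3 + 7*I*y^2 - 6*I*y - 8*I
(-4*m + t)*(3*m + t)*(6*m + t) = -72*m^3 - 18*m^2*t + 5*m*t^2 + t^3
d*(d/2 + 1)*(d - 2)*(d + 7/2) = d^4/2 + 7*d^3/4 - 2*d^2 - 7*d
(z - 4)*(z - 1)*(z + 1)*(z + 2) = z^4 - 2*z^3 - 9*z^2 + 2*z + 8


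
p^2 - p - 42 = (p - 7)*(p + 6)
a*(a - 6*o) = a^2 - 6*a*o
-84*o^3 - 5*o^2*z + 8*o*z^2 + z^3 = (-3*o + z)*(4*o + z)*(7*o + z)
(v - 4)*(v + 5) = v^2 + v - 20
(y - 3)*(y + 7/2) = y^2 + y/2 - 21/2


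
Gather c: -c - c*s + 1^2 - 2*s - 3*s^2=c*(-s - 1) - 3*s^2 - 2*s + 1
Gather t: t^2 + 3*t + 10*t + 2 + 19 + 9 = t^2 + 13*t + 30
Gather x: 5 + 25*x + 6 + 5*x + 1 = 30*x + 12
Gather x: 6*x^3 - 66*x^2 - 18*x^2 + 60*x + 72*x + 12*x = 6*x^3 - 84*x^2 + 144*x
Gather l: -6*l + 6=6 - 6*l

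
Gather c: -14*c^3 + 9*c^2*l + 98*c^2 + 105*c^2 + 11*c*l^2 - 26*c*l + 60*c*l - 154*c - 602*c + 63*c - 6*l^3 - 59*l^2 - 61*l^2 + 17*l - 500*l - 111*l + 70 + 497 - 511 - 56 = -14*c^3 + c^2*(9*l + 203) + c*(11*l^2 + 34*l - 693) - 6*l^3 - 120*l^2 - 594*l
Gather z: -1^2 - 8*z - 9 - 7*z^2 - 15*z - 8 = -7*z^2 - 23*z - 18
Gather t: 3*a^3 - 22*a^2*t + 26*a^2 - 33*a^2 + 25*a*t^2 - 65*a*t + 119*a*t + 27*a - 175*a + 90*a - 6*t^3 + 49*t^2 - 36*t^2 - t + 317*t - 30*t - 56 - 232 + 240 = 3*a^3 - 7*a^2 - 58*a - 6*t^3 + t^2*(25*a + 13) + t*(-22*a^2 + 54*a + 286) - 48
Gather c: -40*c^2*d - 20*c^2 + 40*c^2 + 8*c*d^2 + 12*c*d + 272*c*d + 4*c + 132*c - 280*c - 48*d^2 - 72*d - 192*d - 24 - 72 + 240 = c^2*(20 - 40*d) + c*(8*d^2 + 284*d - 144) - 48*d^2 - 264*d + 144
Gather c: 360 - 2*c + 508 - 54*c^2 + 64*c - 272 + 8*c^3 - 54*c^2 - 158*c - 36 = 8*c^3 - 108*c^2 - 96*c + 560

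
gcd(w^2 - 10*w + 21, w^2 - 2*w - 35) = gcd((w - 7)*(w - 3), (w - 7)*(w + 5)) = w - 7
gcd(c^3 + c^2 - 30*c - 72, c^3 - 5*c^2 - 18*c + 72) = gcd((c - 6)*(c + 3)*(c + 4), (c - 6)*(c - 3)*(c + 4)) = c^2 - 2*c - 24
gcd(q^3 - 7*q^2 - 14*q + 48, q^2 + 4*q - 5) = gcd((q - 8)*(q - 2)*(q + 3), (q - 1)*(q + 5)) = 1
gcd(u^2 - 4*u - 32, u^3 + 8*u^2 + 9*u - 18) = 1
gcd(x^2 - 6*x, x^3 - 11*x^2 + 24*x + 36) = x - 6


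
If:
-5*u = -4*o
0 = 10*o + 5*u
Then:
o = 0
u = 0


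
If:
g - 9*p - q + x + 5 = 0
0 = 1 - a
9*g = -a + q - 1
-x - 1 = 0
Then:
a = 1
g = q/9 - 2/9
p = 34/81 - 8*q/81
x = -1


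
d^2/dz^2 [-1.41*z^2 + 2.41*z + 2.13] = -2.82000000000000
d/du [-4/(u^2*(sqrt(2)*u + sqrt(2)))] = sqrt(2)*(6*u + 4)/(u^3*(u + 1)^2)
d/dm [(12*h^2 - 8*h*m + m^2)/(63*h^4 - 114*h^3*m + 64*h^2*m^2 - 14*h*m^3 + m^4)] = 2*(144*h^4 - 187*h^3*m + 88*h^2*m^2 - 16*h*m^3 + m^4)/(1323*h^7 - 4347*h^6*m + 5571*h^5*m^2 - 3595*h^4*m^3 + 1273*h^3*m^4 - 249*h^2*m^5 + 25*h*m^6 - m^7)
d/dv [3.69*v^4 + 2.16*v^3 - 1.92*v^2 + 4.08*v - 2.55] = 14.76*v^3 + 6.48*v^2 - 3.84*v + 4.08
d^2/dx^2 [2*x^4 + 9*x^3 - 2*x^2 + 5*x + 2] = 24*x^2 + 54*x - 4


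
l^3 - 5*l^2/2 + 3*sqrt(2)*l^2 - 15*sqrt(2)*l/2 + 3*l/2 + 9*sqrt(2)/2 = (l - 3/2)*(l - 1)*(l + 3*sqrt(2))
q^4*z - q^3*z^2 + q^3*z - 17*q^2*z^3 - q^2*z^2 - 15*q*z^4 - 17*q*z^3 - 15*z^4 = (q - 5*z)*(q + z)*(q + 3*z)*(q*z + z)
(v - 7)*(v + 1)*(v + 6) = v^3 - 43*v - 42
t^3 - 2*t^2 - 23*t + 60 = (t - 4)*(t - 3)*(t + 5)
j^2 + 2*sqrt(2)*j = j*(j + 2*sqrt(2))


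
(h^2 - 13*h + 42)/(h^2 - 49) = (h - 6)/(h + 7)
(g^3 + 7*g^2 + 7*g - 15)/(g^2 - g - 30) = (g^2 + 2*g - 3)/(g - 6)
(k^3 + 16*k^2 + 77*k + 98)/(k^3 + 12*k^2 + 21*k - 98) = (k + 2)/(k - 2)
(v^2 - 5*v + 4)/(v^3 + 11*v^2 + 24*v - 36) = (v - 4)/(v^2 + 12*v + 36)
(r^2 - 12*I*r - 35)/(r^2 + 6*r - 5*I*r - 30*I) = (r - 7*I)/(r + 6)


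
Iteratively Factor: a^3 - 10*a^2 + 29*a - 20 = (a - 1)*(a^2 - 9*a + 20) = (a - 5)*(a - 1)*(a - 4)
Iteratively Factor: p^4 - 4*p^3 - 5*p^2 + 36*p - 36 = (p - 2)*(p^3 - 2*p^2 - 9*p + 18) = (p - 2)^2*(p^2 - 9) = (p - 3)*(p - 2)^2*(p + 3)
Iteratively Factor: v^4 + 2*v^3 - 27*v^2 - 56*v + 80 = (v + 4)*(v^3 - 2*v^2 - 19*v + 20) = (v + 4)^2*(v^2 - 6*v + 5) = (v - 1)*(v + 4)^2*(v - 5)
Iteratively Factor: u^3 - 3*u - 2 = (u - 2)*(u^2 + 2*u + 1) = (u - 2)*(u + 1)*(u + 1)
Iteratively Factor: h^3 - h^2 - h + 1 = (h + 1)*(h^2 - 2*h + 1) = (h - 1)*(h + 1)*(h - 1)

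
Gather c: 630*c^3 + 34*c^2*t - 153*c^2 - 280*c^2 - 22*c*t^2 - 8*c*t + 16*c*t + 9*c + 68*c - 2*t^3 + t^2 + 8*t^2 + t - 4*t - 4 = 630*c^3 + c^2*(34*t - 433) + c*(-22*t^2 + 8*t + 77) - 2*t^3 + 9*t^2 - 3*t - 4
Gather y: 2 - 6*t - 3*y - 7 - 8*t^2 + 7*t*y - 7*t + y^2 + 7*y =-8*t^2 - 13*t + y^2 + y*(7*t + 4) - 5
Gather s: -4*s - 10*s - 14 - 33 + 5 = -14*s - 42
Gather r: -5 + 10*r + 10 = 10*r + 5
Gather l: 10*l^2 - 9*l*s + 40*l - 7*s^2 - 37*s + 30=10*l^2 + l*(40 - 9*s) - 7*s^2 - 37*s + 30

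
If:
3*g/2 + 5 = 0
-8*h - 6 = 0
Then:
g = -10/3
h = -3/4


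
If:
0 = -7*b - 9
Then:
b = -9/7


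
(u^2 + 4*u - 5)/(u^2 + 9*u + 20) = (u - 1)/(u + 4)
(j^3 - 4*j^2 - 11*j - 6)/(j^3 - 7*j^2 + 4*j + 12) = (j + 1)/(j - 2)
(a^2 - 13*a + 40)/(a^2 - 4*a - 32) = (a - 5)/(a + 4)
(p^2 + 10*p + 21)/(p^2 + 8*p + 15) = (p + 7)/(p + 5)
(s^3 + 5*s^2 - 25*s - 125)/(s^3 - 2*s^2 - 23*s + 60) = (s^2 - 25)/(s^2 - 7*s + 12)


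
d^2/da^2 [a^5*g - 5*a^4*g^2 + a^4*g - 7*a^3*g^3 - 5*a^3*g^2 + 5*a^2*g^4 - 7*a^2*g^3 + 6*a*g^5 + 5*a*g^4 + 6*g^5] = 2*g*(10*a^3 - 30*a^2*g + 6*a^2 - 21*a*g^2 - 15*a*g + 5*g^3 - 7*g^2)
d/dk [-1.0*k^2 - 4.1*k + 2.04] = -2.0*k - 4.1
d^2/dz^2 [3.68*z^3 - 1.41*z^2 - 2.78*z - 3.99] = 22.08*z - 2.82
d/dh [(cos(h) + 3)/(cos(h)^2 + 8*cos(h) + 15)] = sin(h)/(cos(h) + 5)^2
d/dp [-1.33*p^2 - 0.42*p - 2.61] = -2.66*p - 0.42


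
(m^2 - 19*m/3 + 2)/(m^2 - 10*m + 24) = (m - 1/3)/(m - 4)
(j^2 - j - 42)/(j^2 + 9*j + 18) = (j - 7)/(j + 3)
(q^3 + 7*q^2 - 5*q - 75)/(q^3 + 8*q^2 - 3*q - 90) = (q + 5)/(q + 6)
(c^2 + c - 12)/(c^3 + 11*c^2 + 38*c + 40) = (c - 3)/(c^2 + 7*c + 10)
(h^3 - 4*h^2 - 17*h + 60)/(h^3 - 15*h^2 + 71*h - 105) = (h + 4)/(h - 7)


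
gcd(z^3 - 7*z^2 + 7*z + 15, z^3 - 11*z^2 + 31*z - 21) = z - 3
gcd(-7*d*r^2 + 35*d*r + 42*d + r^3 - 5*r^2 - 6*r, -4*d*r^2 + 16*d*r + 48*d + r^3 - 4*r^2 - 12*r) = r - 6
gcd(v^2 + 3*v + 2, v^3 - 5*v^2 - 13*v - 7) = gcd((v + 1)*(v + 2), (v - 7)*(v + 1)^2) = v + 1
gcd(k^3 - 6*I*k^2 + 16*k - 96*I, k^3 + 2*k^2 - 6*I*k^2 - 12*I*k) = k - 6*I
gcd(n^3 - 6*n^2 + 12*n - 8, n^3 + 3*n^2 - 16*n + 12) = n - 2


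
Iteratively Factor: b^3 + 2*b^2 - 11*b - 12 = (b + 1)*(b^2 + b - 12) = (b - 3)*(b + 1)*(b + 4)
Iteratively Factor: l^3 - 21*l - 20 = (l + 4)*(l^2 - 4*l - 5) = (l + 1)*(l + 4)*(l - 5)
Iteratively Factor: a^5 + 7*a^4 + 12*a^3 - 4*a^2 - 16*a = (a + 4)*(a^4 + 3*a^3 - 4*a) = (a + 2)*(a + 4)*(a^3 + a^2 - 2*a) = a*(a + 2)*(a + 4)*(a^2 + a - 2) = a*(a + 2)^2*(a + 4)*(a - 1)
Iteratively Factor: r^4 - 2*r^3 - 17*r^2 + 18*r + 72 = (r - 3)*(r^3 + r^2 - 14*r - 24) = (r - 3)*(r + 3)*(r^2 - 2*r - 8) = (r - 3)*(r + 2)*(r + 3)*(r - 4)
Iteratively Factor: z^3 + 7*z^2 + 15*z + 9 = (z + 3)*(z^2 + 4*z + 3) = (z + 3)^2*(z + 1)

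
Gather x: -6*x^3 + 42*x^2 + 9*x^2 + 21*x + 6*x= -6*x^3 + 51*x^2 + 27*x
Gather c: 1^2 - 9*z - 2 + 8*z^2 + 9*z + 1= 8*z^2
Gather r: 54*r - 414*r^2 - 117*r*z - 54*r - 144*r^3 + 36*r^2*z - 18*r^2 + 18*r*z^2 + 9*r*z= -144*r^3 + r^2*(36*z - 432) + r*(18*z^2 - 108*z)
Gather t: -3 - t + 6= 3 - t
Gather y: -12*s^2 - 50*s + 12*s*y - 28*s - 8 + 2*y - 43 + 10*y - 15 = -12*s^2 - 78*s + y*(12*s + 12) - 66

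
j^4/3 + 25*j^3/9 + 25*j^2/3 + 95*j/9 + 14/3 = (j/3 + 1)*(j + 1)*(j + 2)*(j + 7/3)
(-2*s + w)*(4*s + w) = -8*s^2 + 2*s*w + w^2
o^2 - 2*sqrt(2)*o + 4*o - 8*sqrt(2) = (o + 4)*(o - 2*sqrt(2))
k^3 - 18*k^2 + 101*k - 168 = (k - 8)*(k - 7)*(k - 3)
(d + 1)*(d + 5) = d^2 + 6*d + 5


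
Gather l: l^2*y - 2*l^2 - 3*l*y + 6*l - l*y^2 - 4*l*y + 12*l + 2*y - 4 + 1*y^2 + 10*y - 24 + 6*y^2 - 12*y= l^2*(y - 2) + l*(-y^2 - 7*y + 18) + 7*y^2 - 28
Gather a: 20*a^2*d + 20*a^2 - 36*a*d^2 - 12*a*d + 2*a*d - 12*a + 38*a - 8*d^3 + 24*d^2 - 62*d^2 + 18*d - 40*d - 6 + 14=a^2*(20*d + 20) + a*(-36*d^2 - 10*d + 26) - 8*d^3 - 38*d^2 - 22*d + 8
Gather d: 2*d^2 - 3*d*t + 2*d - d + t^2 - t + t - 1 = 2*d^2 + d*(1 - 3*t) + t^2 - 1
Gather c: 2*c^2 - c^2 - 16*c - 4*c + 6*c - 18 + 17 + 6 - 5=c^2 - 14*c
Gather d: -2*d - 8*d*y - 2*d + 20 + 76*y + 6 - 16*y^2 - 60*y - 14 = d*(-8*y - 4) - 16*y^2 + 16*y + 12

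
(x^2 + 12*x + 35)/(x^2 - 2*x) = (x^2 + 12*x + 35)/(x*(x - 2))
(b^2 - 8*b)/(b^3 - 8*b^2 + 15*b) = (b - 8)/(b^2 - 8*b + 15)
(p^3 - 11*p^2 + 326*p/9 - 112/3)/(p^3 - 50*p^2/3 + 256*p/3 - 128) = (p - 7/3)/(p - 8)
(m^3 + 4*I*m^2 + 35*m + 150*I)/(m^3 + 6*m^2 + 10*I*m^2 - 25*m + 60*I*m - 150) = (m - 6*I)/(m + 6)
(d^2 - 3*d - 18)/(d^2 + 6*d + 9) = (d - 6)/(d + 3)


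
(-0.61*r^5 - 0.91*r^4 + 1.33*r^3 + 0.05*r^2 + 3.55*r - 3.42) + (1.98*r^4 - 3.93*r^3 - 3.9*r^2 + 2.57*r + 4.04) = -0.61*r^5 + 1.07*r^4 - 2.6*r^3 - 3.85*r^2 + 6.12*r + 0.62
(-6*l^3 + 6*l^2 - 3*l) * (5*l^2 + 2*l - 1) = -30*l^5 + 18*l^4 + 3*l^3 - 12*l^2 + 3*l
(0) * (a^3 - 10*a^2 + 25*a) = 0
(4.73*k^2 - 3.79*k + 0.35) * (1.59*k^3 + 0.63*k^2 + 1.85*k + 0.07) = 7.5207*k^5 - 3.0462*k^4 + 6.9193*k^3 - 6.4599*k^2 + 0.3822*k + 0.0245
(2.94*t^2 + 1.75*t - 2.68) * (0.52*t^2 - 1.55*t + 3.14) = 1.5288*t^4 - 3.647*t^3 + 5.1255*t^2 + 9.649*t - 8.4152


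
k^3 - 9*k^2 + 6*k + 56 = (k - 7)*(k - 4)*(k + 2)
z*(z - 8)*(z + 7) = z^3 - z^2 - 56*z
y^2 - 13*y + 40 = (y - 8)*(y - 5)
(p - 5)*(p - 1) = p^2 - 6*p + 5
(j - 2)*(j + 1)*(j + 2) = j^3 + j^2 - 4*j - 4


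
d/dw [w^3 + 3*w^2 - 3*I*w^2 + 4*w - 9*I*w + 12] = 3*w^2 + 6*w*(1 - I) + 4 - 9*I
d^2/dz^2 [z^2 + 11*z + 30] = 2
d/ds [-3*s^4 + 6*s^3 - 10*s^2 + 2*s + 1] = -12*s^3 + 18*s^2 - 20*s + 2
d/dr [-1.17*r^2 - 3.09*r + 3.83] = -2.34*r - 3.09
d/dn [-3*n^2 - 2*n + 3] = -6*n - 2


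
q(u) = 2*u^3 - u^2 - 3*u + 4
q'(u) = 6*u^2 - 2*u - 3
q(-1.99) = -9.75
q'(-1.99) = 24.74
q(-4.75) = -218.66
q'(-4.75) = 141.88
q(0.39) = 2.80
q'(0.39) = -2.87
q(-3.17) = -60.25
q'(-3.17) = 63.63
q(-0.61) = 5.00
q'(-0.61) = 0.45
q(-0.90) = 4.43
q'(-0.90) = 3.66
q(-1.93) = -8.31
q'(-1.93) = 23.21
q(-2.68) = -33.64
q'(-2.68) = 45.45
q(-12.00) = -3560.00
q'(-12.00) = 885.00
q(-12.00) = -3560.00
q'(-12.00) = 885.00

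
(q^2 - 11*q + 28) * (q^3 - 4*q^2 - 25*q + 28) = q^5 - 15*q^4 + 47*q^3 + 191*q^2 - 1008*q + 784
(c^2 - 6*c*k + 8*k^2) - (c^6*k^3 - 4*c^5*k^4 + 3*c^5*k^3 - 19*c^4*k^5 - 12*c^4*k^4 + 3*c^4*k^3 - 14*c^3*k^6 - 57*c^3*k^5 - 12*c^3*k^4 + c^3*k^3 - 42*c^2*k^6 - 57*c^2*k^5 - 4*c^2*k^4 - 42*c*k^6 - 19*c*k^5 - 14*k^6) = -c^6*k^3 + 4*c^5*k^4 - 3*c^5*k^3 + 19*c^4*k^5 + 12*c^4*k^4 - 3*c^4*k^3 + 14*c^3*k^6 + 57*c^3*k^5 + 12*c^3*k^4 - c^3*k^3 + 42*c^2*k^6 + 57*c^2*k^5 + 4*c^2*k^4 + c^2 + 42*c*k^6 + 19*c*k^5 - 6*c*k + 14*k^6 + 8*k^2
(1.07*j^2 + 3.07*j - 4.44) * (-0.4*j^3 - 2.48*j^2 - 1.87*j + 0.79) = -0.428*j^5 - 3.8816*j^4 - 7.8385*j^3 + 6.1156*j^2 + 10.7281*j - 3.5076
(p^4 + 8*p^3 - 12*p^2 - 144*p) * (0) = 0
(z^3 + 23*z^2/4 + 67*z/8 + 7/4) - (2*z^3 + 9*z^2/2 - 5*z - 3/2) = -z^3 + 5*z^2/4 + 107*z/8 + 13/4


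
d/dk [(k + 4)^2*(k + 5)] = (k + 4)*(3*k + 14)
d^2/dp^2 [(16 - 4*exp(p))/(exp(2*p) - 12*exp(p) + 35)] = 4*(-exp(4*p) + 4*exp(3*p) + 66*exp(2*p) - 404*exp(p) + 455)*exp(p)/(exp(6*p) - 36*exp(5*p) + 537*exp(4*p) - 4248*exp(3*p) + 18795*exp(2*p) - 44100*exp(p) + 42875)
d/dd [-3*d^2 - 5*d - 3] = -6*d - 5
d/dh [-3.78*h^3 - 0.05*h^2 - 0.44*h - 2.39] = -11.34*h^2 - 0.1*h - 0.44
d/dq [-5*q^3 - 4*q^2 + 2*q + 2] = -15*q^2 - 8*q + 2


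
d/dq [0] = 0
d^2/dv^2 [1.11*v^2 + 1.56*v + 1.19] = 2.22000000000000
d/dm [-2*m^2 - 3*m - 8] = -4*m - 3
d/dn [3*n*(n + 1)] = 6*n + 3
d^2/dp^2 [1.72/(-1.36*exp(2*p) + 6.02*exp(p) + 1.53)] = (1.72*(2.72*exp(p) - 6.02)*(5.44*exp(p) - 12.04)*exp(p) + (9.3568*exp(p) - 10.3544)*(-1.36*exp(2*p) + 6.02*exp(p) + 1.53))*exp(p)/(-1.36*exp(2*p) + 6.02*exp(p) + 1.53)^3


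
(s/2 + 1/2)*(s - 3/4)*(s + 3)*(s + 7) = s^4/2 + 41*s^3/8 + 91*s^2/8 - 9*s/8 - 63/8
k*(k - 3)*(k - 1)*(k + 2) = k^4 - 2*k^3 - 5*k^2 + 6*k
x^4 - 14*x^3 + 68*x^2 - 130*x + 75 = (x - 5)^2*(x - 3)*(x - 1)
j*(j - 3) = j^2 - 3*j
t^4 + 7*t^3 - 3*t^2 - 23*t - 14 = (t - 2)*(t + 1)^2*(t + 7)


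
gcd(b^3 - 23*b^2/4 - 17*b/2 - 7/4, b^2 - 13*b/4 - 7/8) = b + 1/4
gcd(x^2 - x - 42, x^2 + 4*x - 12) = x + 6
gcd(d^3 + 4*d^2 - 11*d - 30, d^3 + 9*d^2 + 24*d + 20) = d^2 + 7*d + 10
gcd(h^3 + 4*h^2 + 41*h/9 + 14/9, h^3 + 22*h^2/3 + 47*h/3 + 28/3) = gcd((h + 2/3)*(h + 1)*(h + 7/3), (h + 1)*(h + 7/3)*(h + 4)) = h^2 + 10*h/3 + 7/3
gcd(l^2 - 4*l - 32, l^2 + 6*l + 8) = l + 4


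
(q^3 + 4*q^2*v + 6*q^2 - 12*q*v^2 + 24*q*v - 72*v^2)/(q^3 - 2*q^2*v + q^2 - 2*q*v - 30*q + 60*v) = (q + 6*v)/(q - 5)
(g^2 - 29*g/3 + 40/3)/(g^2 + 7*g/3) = (3*g^2 - 29*g + 40)/(g*(3*g + 7))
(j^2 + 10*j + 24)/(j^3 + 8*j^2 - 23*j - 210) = (j + 4)/(j^2 + 2*j - 35)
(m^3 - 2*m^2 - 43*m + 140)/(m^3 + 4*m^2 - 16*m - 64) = (m^2 + 2*m - 35)/(m^2 + 8*m + 16)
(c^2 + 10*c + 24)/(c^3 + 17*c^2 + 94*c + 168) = 1/(c + 7)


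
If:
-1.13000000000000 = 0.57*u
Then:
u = -1.98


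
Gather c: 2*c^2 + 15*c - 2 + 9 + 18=2*c^2 + 15*c + 25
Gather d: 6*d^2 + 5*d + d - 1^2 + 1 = 6*d^2 + 6*d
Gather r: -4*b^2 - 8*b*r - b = -4*b^2 - 8*b*r - b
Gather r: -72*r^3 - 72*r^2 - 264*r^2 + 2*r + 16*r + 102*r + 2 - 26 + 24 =-72*r^3 - 336*r^2 + 120*r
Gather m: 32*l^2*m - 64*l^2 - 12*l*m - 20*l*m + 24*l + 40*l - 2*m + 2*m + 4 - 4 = -64*l^2 + 64*l + m*(32*l^2 - 32*l)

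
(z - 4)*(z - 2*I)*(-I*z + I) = -I*z^3 - 2*z^2 + 5*I*z^2 + 10*z - 4*I*z - 8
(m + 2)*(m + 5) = m^2 + 7*m + 10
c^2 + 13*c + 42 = (c + 6)*(c + 7)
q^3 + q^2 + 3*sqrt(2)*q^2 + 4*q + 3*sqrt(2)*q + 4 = (q + 1)*(q + sqrt(2))*(q + 2*sqrt(2))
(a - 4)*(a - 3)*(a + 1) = a^3 - 6*a^2 + 5*a + 12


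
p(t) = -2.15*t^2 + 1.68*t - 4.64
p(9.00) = -163.67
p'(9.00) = -37.02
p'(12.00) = -49.92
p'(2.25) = -8.00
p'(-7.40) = 33.50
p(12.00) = -294.08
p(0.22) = -4.37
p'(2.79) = -10.32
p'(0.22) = 0.73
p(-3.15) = -31.27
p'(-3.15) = 15.22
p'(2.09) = -7.31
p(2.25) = -11.74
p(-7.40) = -134.81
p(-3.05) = -29.76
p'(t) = 1.68 - 4.3*t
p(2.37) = -12.73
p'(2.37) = -8.51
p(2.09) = -10.52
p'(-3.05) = 14.80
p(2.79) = -16.69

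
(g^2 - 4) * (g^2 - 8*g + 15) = g^4 - 8*g^3 + 11*g^2 + 32*g - 60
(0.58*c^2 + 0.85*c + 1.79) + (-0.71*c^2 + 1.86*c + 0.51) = -0.13*c^2 + 2.71*c + 2.3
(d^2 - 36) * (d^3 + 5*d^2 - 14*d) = d^5 + 5*d^4 - 50*d^3 - 180*d^2 + 504*d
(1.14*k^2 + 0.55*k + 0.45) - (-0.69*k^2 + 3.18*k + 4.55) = 1.83*k^2 - 2.63*k - 4.1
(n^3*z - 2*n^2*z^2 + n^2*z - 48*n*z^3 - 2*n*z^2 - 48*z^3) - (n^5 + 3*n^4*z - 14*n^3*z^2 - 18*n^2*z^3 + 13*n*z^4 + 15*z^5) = -n^5 - 3*n^4*z + 14*n^3*z^2 + n^3*z + 18*n^2*z^3 - 2*n^2*z^2 + n^2*z - 13*n*z^4 - 48*n*z^3 - 2*n*z^2 - 15*z^5 - 48*z^3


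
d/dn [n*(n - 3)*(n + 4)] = 3*n^2 + 2*n - 12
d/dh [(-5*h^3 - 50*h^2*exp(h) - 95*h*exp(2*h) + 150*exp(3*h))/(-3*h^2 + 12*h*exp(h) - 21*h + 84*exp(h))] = 5*((h^2 - 4*h*exp(h) + 7*h - 28*exp(h))*(10*h^2*exp(h) + 3*h^2 + 38*h*exp(2*h) + 20*h*exp(h) - 90*exp(3*h) + 19*exp(2*h)) + (h^3 + 10*h^2*exp(h) + 19*h*exp(2*h) - 30*exp(3*h))*(4*h*exp(h) - 2*h + 32*exp(h) - 7))/(3*(h^2 - 4*h*exp(h) + 7*h - 28*exp(h))^2)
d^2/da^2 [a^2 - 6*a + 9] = 2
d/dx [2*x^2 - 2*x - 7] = 4*x - 2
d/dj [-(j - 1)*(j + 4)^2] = (-3*j - 2)*(j + 4)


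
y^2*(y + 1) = y^3 + y^2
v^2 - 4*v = v*(v - 4)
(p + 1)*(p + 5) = p^2 + 6*p + 5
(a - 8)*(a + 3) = a^2 - 5*a - 24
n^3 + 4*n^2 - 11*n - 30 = (n - 3)*(n + 2)*(n + 5)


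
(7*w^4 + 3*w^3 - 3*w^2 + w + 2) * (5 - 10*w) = -70*w^5 + 5*w^4 + 45*w^3 - 25*w^2 - 15*w + 10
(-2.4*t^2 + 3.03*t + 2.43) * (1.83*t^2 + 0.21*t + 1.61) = -4.392*t^4 + 5.0409*t^3 + 1.2192*t^2 + 5.3886*t + 3.9123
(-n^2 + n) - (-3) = -n^2 + n + 3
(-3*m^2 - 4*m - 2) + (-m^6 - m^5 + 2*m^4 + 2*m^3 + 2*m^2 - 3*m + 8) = -m^6 - m^5 + 2*m^4 + 2*m^3 - m^2 - 7*m + 6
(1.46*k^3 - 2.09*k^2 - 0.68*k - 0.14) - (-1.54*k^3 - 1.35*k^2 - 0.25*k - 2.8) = 3.0*k^3 - 0.74*k^2 - 0.43*k + 2.66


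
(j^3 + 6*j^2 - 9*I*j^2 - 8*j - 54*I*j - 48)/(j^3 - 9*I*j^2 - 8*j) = (j + 6)/j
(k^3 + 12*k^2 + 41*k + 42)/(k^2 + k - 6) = (k^2 + 9*k + 14)/(k - 2)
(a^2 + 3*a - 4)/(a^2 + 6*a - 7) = (a + 4)/(a + 7)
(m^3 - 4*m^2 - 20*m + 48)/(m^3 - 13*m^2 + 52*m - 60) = (m + 4)/(m - 5)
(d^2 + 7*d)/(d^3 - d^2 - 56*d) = 1/(d - 8)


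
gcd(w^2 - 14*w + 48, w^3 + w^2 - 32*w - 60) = w - 6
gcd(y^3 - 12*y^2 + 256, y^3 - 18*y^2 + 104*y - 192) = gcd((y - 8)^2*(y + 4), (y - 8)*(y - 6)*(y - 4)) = y - 8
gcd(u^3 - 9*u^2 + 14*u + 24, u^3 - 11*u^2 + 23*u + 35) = u + 1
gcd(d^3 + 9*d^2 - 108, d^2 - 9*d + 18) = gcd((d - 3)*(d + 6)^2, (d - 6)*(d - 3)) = d - 3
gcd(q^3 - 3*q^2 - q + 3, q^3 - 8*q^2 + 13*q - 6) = q - 1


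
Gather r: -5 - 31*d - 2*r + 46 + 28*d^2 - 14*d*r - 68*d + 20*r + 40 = 28*d^2 - 99*d + r*(18 - 14*d) + 81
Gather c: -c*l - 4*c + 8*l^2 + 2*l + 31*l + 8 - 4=c*(-l - 4) + 8*l^2 + 33*l + 4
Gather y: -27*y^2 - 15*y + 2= -27*y^2 - 15*y + 2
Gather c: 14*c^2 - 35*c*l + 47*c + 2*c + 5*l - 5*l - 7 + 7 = 14*c^2 + c*(49 - 35*l)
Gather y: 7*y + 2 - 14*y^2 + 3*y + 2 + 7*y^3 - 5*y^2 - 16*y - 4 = 7*y^3 - 19*y^2 - 6*y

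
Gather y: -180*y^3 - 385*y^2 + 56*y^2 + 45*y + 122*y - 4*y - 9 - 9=-180*y^3 - 329*y^2 + 163*y - 18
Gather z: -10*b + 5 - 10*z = -10*b - 10*z + 5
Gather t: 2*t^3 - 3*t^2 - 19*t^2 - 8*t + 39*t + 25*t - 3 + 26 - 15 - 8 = 2*t^3 - 22*t^2 + 56*t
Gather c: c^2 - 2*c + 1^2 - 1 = c^2 - 2*c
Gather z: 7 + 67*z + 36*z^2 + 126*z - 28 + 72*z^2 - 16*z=108*z^2 + 177*z - 21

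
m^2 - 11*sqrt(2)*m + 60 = (m - 6*sqrt(2))*(m - 5*sqrt(2))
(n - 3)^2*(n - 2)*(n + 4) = n^4 - 4*n^3 - 11*n^2 + 66*n - 72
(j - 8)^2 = j^2 - 16*j + 64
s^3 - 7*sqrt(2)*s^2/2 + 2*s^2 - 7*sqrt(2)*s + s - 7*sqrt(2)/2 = (s + 1)^2*(s - 7*sqrt(2)/2)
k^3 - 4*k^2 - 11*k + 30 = (k - 5)*(k - 2)*(k + 3)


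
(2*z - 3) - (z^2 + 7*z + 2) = -z^2 - 5*z - 5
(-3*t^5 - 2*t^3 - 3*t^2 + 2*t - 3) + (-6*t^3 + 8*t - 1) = -3*t^5 - 8*t^3 - 3*t^2 + 10*t - 4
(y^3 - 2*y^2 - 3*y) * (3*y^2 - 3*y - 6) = 3*y^5 - 9*y^4 - 9*y^3 + 21*y^2 + 18*y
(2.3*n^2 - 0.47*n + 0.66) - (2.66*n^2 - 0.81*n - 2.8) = -0.36*n^2 + 0.34*n + 3.46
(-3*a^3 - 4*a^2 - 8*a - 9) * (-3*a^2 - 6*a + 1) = 9*a^5 + 30*a^4 + 45*a^3 + 71*a^2 + 46*a - 9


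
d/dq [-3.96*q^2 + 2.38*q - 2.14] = 2.38 - 7.92*q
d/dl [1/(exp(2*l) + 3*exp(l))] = (-2*exp(l) - 3)*exp(-l)/(exp(l) + 3)^2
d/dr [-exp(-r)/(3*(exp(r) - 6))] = 2*(exp(r) - 3)*exp(-r)/(3*(exp(r) - 6)^2)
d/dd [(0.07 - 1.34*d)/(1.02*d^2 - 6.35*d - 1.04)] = (1.3668*d^2 - 0.142799999999999*d + 1.8381)/(1.0404*d^4 - 12.954*d^3 + 38.2009*d^2 + 13.208*d + 1.0816)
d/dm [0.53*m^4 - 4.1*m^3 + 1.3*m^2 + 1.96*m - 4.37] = 2.12*m^3 - 12.3*m^2 + 2.6*m + 1.96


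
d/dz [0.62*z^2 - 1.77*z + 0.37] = 1.24*z - 1.77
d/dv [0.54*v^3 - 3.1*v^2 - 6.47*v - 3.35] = 1.62*v^2 - 6.2*v - 6.47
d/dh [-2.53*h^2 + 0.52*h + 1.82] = 0.52 - 5.06*h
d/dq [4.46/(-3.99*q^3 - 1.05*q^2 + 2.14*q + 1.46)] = (53.3862*q^2 + 9.366*q - 9.5444)/(3.99*q^3 + 1.05*q^2 - 2.14*q - 1.46)^2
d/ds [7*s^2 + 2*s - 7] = 14*s + 2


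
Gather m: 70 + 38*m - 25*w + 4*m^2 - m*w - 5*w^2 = 4*m^2 + m*(38 - w) - 5*w^2 - 25*w + 70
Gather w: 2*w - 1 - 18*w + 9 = 8 - 16*w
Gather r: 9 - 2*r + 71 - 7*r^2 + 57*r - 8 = -7*r^2 + 55*r + 72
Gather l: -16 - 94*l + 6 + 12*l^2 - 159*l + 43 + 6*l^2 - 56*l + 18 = 18*l^2 - 309*l + 51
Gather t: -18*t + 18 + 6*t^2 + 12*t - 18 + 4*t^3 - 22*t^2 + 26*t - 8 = 4*t^3 - 16*t^2 + 20*t - 8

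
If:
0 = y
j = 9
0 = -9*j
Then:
No Solution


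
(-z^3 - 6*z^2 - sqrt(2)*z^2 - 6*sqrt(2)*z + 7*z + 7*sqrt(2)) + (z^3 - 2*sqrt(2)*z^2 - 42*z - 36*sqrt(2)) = -6*z^2 - 3*sqrt(2)*z^2 - 35*z - 6*sqrt(2)*z - 29*sqrt(2)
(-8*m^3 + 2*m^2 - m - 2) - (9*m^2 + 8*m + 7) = -8*m^3 - 7*m^2 - 9*m - 9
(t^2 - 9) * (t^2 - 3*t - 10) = t^4 - 3*t^3 - 19*t^2 + 27*t + 90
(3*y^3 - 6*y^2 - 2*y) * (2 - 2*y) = -6*y^4 + 18*y^3 - 8*y^2 - 4*y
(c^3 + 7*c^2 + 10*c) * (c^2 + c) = c^5 + 8*c^4 + 17*c^3 + 10*c^2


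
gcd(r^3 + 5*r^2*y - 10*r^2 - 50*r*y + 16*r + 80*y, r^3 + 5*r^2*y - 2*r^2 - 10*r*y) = r^2 + 5*r*y - 2*r - 10*y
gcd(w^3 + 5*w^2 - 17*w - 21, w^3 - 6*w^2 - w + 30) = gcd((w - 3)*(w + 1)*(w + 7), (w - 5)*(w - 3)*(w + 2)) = w - 3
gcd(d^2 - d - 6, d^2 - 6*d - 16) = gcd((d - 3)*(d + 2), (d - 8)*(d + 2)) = d + 2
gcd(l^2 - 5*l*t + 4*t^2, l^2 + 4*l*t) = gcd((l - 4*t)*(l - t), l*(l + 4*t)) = 1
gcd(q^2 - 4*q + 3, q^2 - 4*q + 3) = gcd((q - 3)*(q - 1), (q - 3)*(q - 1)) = q^2 - 4*q + 3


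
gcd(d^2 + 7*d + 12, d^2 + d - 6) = d + 3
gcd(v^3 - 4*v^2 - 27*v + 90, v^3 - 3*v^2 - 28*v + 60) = v^2 - v - 30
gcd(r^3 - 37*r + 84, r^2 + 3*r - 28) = r^2 + 3*r - 28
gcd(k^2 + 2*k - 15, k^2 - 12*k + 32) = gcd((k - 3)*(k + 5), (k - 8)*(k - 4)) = 1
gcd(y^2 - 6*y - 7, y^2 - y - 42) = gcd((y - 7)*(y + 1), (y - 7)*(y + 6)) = y - 7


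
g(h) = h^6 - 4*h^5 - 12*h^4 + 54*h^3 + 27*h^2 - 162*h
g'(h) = 6*h^5 - 20*h^4 - 48*h^3 + 162*h^2 + 54*h - 162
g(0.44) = -61.96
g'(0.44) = -111.62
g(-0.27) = 44.59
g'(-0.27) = -163.94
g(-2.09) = -22.57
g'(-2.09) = 250.11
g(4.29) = 422.28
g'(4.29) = 1205.55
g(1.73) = -62.52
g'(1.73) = 81.57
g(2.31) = -17.37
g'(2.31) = 60.69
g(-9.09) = 693595.57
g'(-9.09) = -460129.43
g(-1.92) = 19.76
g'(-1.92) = 242.91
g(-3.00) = 0.00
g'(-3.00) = -648.00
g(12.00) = 1837080.00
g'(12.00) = 1019142.00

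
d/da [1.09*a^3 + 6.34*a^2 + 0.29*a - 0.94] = 3.27*a^2 + 12.68*a + 0.29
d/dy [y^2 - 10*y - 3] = 2*y - 10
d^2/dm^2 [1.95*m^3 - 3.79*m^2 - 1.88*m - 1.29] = 11.7*m - 7.58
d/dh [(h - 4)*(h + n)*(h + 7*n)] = 3*h^2 + 16*h*n - 8*h + 7*n^2 - 32*n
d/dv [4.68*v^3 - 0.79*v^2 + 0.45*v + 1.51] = 14.04*v^2 - 1.58*v + 0.45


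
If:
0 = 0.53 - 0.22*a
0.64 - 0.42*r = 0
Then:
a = 2.41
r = 1.52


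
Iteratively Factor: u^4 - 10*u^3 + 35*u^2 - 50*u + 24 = (u - 1)*(u^3 - 9*u^2 + 26*u - 24) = (u - 2)*(u - 1)*(u^2 - 7*u + 12) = (u - 3)*(u - 2)*(u - 1)*(u - 4)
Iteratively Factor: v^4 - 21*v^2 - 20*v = (v + 4)*(v^3 - 4*v^2 - 5*v) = (v + 1)*(v + 4)*(v^2 - 5*v) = v*(v + 1)*(v + 4)*(v - 5)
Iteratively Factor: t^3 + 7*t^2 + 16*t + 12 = (t + 2)*(t^2 + 5*t + 6) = (t + 2)*(t + 3)*(t + 2)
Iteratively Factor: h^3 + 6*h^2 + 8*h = (h + 4)*(h^2 + 2*h) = (h + 2)*(h + 4)*(h)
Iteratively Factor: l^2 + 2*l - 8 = (l + 4)*(l - 2)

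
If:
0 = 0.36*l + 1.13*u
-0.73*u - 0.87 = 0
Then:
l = 3.74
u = -1.19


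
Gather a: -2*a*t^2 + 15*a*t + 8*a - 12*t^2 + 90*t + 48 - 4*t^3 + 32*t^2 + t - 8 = a*(-2*t^2 + 15*t + 8) - 4*t^3 + 20*t^2 + 91*t + 40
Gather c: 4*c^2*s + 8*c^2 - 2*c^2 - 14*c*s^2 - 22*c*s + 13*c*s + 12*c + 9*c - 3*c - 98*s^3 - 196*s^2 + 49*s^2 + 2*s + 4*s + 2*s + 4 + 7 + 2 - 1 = c^2*(4*s + 6) + c*(-14*s^2 - 9*s + 18) - 98*s^3 - 147*s^2 + 8*s + 12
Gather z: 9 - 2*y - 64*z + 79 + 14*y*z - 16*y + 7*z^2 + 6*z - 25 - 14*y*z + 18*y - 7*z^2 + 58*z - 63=0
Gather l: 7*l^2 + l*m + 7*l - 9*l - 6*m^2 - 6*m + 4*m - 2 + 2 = 7*l^2 + l*(m - 2) - 6*m^2 - 2*m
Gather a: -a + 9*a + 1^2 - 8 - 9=8*a - 16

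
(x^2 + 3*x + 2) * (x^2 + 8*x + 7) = x^4 + 11*x^3 + 33*x^2 + 37*x + 14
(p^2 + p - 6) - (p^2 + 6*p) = -5*p - 6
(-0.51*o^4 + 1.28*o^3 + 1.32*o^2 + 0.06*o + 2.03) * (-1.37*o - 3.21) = 0.6987*o^5 - 0.1165*o^4 - 5.9172*o^3 - 4.3194*o^2 - 2.9737*o - 6.5163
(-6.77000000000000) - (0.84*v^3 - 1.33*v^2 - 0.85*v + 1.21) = -0.84*v^3 + 1.33*v^2 + 0.85*v - 7.98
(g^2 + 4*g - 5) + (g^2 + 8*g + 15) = 2*g^2 + 12*g + 10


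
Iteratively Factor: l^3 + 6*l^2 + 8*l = (l + 2)*(l^2 + 4*l) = (l + 2)*(l + 4)*(l)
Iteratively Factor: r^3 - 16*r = (r)*(r^2 - 16) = r*(r - 4)*(r + 4)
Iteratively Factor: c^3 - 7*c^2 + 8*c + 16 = (c - 4)*(c^2 - 3*c - 4) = (c - 4)*(c + 1)*(c - 4)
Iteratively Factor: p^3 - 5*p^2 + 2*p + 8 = (p + 1)*(p^2 - 6*p + 8) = (p - 2)*(p + 1)*(p - 4)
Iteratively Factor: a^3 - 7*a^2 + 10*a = (a)*(a^2 - 7*a + 10) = a*(a - 2)*(a - 5)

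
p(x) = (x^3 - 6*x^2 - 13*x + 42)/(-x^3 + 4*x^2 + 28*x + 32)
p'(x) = (3*x^2 - 12*x - 13)/(-x^3 + 4*x^2 + 28*x + 32) + (3*x^2 - 8*x - 28)*(x^3 - 6*x^2 - 13*x + 42)/(-x^3 + 4*x^2 + 28*x + 32)^2 = 2*(-x^3 + 17*x^2 + 19*x - 398)/(x^5 - 10*x^4 - 20*x^3 + 200*x^2 + 640*x + 512)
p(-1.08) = 6.22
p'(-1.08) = -12.38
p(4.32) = -0.31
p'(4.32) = -0.05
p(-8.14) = -1.30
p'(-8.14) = -0.04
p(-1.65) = 36.06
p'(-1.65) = -189.64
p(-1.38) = 12.73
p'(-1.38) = -37.12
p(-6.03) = -1.39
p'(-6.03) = -0.05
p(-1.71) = 51.05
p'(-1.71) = -326.84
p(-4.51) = -1.44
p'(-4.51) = 0.04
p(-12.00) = -1.20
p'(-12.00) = -0.02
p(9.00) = -1.39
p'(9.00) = 0.63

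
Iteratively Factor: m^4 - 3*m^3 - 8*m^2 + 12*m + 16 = (m + 1)*(m^3 - 4*m^2 - 4*m + 16) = (m - 4)*(m + 1)*(m^2 - 4) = (m - 4)*(m + 1)*(m + 2)*(m - 2)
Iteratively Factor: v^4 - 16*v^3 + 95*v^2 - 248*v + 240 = (v - 5)*(v^3 - 11*v^2 + 40*v - 48) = (v - 5)*(v - 3)*(v^2 - 8*v + 16) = (v - 5)*(v - 4)*(v - 3)*(v - 4)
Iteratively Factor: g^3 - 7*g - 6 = (g + 2)*(g^2 - 2*g - 3) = (g - 3)*(g + 2)*(g + 1)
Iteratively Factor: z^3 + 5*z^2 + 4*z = (z + 4)*(z^2 + z) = (z + 1)*(z + 4)*(z)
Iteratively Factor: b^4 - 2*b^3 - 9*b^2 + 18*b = (b - 2)*(b^3 - 9*b) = (b - 3)*(b - 2)*(b^2 + 3*b) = b*(b - 3)*(b - 2)*(b + 3)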